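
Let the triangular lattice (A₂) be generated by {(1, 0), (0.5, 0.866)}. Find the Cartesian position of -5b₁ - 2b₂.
(-6, -1.732)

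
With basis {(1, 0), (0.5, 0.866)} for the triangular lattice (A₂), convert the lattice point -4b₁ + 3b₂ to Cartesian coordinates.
(-2.5, 2.598)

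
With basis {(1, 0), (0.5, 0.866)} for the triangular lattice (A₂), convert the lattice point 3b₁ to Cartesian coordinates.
(3, 0)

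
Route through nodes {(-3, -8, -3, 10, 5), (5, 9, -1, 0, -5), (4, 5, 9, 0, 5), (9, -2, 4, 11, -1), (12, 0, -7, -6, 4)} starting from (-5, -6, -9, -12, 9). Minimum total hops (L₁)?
164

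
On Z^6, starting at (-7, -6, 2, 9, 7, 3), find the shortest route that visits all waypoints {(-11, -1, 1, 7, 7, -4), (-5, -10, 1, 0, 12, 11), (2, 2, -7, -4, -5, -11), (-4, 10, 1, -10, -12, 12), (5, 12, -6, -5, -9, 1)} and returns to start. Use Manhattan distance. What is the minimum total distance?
226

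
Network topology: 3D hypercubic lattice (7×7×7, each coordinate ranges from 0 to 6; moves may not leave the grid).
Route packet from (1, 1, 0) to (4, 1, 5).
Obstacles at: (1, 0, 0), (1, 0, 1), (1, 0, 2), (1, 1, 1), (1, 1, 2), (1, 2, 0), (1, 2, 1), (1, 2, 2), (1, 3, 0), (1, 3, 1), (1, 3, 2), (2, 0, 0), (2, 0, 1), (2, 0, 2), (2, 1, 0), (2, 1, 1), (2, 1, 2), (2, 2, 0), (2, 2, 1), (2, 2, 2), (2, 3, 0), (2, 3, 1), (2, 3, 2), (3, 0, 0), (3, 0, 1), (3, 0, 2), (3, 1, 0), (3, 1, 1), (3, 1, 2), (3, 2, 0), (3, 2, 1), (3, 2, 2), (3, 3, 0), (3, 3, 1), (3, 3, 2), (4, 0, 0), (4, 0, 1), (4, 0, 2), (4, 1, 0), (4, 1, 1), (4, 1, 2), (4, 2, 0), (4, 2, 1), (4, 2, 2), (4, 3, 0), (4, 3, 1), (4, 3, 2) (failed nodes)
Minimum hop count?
10
(one shortest path: (1, 1, 0) → (0, 1, 0) → (0, 1, 1) → (0, 1, 2) → (0, 1, 3) → (1, 1, 3) → (2, 1, 3) → (3, 1, 3) → (4, 1, 3) → (4, 1, 4) → (4, 1, 5))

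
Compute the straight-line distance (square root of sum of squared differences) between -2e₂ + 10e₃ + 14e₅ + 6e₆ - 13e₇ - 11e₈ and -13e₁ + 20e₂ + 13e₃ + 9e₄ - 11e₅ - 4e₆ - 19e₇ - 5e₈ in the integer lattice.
39.2428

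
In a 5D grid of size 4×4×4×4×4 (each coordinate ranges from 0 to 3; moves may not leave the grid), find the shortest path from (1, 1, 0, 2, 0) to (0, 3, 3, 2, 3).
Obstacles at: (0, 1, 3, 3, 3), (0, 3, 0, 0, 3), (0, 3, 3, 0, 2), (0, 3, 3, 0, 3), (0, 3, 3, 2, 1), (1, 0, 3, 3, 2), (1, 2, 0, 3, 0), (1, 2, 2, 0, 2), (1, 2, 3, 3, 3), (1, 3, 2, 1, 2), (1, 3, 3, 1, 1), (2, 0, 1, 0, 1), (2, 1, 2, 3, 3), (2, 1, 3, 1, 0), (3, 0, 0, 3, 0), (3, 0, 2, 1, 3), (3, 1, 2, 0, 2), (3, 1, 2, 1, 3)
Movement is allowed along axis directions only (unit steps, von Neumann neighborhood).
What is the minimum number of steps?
9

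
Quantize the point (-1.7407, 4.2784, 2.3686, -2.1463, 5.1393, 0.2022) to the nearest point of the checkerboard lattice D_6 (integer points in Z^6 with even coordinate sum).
(-2, 4, 3, -2, 5, 0)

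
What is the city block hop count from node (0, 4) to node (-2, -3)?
9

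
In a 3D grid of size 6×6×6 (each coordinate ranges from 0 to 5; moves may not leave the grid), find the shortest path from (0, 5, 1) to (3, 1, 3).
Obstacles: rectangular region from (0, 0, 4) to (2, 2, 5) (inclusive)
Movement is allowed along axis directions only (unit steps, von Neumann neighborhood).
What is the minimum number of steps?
9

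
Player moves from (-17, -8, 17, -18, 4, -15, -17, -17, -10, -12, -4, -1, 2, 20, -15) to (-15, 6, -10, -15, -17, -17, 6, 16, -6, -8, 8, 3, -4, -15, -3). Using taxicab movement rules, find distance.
202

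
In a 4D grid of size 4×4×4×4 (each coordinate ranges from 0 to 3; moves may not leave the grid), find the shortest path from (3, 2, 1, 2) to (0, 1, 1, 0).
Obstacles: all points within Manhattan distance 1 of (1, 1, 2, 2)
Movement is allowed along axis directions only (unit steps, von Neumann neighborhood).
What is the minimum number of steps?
6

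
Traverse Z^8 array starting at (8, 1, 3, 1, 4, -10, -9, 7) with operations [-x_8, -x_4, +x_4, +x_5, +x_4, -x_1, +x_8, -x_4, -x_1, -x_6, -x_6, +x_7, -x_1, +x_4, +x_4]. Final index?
(5, 1, 3, 3, 5, -12, -8, 7)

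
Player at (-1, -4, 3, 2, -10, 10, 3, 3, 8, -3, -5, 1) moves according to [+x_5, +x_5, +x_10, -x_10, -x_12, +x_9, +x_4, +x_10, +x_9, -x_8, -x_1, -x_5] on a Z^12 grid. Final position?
(-2, -4, 3, 3, -9, 10, 3, 2, 10, -2, -5, 0)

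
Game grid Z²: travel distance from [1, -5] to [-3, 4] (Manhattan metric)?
13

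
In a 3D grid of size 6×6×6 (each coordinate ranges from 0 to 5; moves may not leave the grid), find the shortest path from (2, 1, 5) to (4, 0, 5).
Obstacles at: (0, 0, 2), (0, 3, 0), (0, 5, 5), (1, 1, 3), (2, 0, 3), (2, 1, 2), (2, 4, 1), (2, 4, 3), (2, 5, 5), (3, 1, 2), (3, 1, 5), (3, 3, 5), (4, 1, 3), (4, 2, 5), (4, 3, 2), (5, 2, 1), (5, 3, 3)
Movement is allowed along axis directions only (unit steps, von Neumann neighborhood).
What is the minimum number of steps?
3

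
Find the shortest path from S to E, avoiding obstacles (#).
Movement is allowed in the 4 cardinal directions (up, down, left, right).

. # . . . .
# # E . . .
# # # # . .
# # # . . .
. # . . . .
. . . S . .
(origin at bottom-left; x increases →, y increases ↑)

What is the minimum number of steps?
7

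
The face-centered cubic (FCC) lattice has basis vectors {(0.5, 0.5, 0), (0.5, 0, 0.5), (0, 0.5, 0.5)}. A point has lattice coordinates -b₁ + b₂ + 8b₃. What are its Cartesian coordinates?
(0, 3.5, 4.5)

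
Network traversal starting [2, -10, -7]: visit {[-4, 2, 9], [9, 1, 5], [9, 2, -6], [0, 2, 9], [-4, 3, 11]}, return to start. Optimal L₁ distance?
90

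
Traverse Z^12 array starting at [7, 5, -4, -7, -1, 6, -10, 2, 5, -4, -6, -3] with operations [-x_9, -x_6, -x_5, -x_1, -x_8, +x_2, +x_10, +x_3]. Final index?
(6, 6, -3, -7, -2, 5, -10, 1, 4, -3, -6, -3)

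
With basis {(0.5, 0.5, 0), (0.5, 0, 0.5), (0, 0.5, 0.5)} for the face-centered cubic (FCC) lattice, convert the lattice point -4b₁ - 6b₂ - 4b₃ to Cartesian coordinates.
(-5, -4, -5)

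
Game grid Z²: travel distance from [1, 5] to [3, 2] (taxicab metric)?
5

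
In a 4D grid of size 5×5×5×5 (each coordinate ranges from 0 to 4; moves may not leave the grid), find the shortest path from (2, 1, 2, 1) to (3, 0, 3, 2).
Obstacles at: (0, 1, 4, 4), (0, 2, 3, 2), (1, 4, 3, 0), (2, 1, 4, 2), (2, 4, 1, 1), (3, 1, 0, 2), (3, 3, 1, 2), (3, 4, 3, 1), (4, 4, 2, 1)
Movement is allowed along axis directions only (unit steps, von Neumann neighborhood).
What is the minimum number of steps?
4
(one shortest path: (2, 1, 2, 1) → (3, 1, 2, 1) → (3, 0, 2, 1) → (3, 0, 3, 1) → (3, 0, 3, 2))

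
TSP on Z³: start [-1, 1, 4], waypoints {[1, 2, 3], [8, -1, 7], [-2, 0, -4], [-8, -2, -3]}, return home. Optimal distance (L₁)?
64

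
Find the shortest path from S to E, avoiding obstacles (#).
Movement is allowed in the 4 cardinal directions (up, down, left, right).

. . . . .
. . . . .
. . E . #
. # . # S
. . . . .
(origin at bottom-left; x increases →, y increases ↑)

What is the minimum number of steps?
5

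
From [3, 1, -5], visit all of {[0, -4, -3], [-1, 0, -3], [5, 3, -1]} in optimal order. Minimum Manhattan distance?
24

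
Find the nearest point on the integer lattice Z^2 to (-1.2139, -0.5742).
(-1, -1)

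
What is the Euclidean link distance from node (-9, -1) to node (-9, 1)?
2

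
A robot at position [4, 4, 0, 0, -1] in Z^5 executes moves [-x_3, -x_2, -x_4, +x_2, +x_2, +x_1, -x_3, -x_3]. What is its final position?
(5, 5, -3, -1, -1)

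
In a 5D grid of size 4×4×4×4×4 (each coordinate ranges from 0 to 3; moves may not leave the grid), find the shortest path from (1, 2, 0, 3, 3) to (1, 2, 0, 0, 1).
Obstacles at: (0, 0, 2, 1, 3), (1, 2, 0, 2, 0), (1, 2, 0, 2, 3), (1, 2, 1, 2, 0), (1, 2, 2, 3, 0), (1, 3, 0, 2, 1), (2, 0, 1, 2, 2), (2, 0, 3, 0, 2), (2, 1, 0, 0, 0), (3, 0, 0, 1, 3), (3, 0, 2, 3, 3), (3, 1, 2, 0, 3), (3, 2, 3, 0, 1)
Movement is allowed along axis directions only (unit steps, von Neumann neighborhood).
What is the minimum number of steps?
5
(one shortest path: (1, 2, 0, 3, 3) → (1, 2, 0, 3, 2) → (1, 2, 0, 2, 2) → (1, 2, 0, 1, 2) → (1, 2, 0, 0, 2) → (1, 2, 0, 0, 1))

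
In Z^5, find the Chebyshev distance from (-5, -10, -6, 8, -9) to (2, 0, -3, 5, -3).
10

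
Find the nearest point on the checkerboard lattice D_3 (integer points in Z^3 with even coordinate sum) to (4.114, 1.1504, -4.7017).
(4, 1, -5)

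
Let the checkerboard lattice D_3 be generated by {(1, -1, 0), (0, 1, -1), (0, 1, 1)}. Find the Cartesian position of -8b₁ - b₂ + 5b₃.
(-8, 12, 6)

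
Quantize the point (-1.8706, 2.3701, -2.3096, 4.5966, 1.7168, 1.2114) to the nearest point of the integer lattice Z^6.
(-2, 2, -2, 5, 2, 1)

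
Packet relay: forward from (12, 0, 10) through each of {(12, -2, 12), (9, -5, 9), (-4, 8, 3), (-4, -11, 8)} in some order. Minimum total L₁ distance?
57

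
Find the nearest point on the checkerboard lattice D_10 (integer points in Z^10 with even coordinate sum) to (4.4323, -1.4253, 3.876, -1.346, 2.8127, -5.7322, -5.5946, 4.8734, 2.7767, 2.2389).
(5, -1, 4, -1, 3, -6, -6, 5, 3, 2)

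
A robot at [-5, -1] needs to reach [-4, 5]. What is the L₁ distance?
7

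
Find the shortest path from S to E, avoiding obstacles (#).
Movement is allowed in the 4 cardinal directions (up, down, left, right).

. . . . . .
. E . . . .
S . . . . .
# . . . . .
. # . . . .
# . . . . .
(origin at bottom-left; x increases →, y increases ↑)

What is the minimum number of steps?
2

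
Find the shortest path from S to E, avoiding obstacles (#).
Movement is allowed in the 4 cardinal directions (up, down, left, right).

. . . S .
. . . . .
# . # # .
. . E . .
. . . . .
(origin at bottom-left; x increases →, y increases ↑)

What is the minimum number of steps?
6
(one shortest path: (3, 4) → (2, 4) → (1, 4) → (1, 3) → (1, 2) → (1, 1) → (2, 1))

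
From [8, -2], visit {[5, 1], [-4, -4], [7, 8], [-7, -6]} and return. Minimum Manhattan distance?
58
(one optimal route: (8, -2) → (-4, -4) → (-7, -6) → (5, 1) → (7, 8) → (8, -2))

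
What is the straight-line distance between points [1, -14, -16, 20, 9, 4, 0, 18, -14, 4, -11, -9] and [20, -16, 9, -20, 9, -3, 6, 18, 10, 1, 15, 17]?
67.9117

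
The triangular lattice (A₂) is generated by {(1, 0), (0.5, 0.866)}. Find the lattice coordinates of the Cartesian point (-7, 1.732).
-8b₁ + 2b₂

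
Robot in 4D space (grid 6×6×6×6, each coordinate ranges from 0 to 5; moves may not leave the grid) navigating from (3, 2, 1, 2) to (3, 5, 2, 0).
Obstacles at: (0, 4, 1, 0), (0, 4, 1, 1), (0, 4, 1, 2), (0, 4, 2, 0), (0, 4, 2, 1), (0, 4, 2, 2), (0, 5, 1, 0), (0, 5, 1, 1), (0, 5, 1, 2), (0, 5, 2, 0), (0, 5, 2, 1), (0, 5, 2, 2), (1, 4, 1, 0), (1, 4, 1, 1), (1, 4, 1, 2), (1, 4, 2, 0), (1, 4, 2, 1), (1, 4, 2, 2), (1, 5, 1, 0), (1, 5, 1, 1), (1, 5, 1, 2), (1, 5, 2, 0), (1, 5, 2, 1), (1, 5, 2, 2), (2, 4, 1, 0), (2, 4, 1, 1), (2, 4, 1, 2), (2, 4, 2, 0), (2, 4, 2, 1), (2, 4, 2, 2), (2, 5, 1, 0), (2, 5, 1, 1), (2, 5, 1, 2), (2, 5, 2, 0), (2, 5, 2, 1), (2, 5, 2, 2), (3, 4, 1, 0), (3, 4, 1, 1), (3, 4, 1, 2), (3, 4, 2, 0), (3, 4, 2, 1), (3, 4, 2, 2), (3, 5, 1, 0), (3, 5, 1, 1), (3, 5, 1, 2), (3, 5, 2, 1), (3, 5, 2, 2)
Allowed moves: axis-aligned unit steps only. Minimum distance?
8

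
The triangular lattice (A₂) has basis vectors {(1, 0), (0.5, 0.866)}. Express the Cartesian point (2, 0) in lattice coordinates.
2b₁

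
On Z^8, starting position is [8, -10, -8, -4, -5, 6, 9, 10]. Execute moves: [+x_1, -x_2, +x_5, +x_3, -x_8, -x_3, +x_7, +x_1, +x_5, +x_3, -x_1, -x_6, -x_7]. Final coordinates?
(9, -11, -7, -4, -3, 5, 9, 9)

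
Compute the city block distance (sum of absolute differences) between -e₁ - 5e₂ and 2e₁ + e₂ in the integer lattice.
9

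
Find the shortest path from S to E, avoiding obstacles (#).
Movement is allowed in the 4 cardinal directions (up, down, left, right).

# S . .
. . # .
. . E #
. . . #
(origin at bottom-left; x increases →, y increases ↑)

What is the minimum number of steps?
3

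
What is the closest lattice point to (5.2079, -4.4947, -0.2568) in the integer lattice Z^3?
(5, -4, 0)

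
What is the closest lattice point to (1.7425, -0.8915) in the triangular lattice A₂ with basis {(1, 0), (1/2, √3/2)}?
(1.5, -0.866)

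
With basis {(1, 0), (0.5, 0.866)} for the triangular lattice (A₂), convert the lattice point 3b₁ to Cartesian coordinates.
(3, 0)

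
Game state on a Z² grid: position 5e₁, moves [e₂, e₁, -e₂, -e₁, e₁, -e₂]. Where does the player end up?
(6, -1)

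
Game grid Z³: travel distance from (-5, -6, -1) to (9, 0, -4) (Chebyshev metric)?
14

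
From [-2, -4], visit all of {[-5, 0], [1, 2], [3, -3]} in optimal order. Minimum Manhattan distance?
21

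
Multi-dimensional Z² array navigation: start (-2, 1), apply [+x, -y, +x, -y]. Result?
(0, -1)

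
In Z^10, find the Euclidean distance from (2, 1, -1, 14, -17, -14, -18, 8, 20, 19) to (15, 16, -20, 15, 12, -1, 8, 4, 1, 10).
53.8516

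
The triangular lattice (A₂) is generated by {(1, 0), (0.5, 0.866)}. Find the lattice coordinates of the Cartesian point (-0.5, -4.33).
2b₁ - 5b₂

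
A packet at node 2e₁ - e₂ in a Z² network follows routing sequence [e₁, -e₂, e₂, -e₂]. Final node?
(3, -2)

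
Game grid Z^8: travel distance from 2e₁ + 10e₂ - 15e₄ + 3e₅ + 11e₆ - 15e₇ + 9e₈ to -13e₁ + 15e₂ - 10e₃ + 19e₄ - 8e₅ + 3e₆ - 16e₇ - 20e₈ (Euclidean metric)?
50.3289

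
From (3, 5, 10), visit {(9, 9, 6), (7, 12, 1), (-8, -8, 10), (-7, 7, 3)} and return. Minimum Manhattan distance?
92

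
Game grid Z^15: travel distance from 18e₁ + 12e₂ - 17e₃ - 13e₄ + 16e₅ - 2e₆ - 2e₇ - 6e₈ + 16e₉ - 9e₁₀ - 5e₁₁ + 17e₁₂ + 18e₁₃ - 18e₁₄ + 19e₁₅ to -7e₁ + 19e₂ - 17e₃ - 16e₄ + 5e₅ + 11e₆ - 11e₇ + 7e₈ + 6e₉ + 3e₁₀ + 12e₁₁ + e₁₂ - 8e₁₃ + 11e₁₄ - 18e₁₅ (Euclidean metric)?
69.9857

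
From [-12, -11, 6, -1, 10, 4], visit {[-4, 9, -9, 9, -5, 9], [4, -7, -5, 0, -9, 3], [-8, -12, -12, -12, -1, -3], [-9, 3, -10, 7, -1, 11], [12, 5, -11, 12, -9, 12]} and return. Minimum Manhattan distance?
254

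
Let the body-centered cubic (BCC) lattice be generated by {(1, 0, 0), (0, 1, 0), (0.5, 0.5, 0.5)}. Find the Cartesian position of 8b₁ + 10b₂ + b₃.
(8.5, 10.5, 0.5)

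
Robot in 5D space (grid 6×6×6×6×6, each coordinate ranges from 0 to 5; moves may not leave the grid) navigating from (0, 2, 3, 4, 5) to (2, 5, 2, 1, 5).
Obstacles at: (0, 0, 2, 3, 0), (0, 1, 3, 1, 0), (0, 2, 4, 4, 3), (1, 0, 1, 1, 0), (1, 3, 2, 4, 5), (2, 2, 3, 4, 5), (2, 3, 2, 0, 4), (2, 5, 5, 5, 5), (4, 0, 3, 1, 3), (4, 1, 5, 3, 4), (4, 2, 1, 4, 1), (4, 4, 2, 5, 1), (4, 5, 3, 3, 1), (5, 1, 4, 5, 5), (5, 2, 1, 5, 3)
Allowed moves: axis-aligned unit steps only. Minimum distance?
9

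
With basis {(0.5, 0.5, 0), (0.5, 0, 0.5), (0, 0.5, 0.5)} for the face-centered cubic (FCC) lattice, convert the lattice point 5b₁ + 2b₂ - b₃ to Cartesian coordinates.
(3.5, 2, 0.5)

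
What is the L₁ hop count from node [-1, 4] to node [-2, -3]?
8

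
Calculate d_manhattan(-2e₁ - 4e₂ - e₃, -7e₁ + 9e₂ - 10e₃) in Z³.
27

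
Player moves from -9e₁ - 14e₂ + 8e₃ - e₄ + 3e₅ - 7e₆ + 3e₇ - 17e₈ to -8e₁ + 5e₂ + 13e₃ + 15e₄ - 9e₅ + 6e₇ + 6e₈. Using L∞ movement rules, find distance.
23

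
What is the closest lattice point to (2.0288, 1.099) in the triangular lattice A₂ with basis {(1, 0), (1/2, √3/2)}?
(2.5, 0.866)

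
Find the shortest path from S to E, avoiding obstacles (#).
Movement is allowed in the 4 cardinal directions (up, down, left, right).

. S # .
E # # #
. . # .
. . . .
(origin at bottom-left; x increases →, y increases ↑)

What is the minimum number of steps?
2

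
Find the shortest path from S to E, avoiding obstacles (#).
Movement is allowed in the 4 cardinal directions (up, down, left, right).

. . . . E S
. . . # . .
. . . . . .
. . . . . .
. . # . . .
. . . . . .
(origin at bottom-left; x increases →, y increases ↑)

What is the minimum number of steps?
1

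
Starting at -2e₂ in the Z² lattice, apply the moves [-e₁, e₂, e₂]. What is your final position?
(-1, 0)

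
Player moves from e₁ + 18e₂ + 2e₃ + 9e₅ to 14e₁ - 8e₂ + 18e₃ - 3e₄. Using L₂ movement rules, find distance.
34.5109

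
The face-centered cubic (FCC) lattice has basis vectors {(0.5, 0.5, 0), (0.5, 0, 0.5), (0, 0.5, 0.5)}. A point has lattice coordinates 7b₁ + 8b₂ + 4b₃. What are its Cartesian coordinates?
(7.5, 5.5, 6)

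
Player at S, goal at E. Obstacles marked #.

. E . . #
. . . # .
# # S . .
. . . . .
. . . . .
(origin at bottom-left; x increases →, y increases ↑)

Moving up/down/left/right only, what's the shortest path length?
3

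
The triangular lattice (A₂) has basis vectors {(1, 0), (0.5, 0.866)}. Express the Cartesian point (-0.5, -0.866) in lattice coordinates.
-b₂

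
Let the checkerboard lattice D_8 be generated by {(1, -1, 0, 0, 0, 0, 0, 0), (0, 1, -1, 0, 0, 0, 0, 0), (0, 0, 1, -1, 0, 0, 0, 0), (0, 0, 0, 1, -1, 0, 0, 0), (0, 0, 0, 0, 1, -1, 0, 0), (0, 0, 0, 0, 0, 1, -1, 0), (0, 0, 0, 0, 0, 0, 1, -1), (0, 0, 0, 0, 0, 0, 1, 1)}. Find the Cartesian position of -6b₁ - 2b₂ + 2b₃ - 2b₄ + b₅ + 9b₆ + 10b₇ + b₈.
(-6, 4, 4, -4, 3, 8, 2, -9)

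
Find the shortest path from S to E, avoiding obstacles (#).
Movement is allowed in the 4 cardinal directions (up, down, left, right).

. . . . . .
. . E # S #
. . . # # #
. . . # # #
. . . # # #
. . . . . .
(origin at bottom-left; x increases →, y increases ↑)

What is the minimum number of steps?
4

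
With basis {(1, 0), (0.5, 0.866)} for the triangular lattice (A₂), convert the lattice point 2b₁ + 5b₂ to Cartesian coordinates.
(4.5, 4.33)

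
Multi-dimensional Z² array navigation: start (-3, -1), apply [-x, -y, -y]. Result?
(-4, -3)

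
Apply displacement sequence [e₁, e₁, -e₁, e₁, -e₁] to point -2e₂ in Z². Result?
(1, -2)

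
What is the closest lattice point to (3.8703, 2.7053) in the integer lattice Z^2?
(4, 3)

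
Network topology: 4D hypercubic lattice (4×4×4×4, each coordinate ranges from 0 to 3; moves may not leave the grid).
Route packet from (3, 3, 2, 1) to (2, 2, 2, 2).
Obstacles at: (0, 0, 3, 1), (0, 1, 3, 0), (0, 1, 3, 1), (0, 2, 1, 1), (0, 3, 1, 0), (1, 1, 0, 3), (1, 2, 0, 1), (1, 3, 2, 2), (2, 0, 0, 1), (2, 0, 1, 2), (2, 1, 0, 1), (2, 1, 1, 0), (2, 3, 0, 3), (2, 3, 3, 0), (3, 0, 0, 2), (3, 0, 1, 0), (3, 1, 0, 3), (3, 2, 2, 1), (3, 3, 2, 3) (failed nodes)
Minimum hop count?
3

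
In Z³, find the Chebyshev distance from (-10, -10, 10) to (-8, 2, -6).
16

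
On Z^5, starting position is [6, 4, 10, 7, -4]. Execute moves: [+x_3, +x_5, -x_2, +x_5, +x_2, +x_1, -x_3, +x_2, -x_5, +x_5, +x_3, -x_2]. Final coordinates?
(7, 4, 11, 7, -2)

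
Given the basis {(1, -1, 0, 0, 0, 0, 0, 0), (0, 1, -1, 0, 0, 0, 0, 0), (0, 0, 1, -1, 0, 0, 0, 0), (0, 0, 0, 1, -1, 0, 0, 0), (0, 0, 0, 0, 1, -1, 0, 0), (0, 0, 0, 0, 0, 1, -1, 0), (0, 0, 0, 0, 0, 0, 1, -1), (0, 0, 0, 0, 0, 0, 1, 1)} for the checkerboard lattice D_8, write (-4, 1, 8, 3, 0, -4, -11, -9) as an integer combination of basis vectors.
-4b₁ - 3b₂ + 5b₃ + 8b₄ + 8b₅ + 4b₆ + b₇ - 8b₈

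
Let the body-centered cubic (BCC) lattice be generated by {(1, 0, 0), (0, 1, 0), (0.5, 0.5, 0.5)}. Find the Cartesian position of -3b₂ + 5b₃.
(2.5, -0.5, 2.5)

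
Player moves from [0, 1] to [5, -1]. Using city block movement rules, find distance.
7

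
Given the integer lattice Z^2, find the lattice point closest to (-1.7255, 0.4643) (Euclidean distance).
(-2, 0)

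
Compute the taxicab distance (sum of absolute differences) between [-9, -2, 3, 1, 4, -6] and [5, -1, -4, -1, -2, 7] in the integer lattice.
43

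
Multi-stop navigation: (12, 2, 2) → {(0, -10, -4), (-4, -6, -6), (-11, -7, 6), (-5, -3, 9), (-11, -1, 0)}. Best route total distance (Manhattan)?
82
(one optimal route: (12, 2, 2) → (-5, -3, 9) → (-11, -7, 6) → (-11, -1, 0) → (-4, -6, -6) → (0, -10, -4))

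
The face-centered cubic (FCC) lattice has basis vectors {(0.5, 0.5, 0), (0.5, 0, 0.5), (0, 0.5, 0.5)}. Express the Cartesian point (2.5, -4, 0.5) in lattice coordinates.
-2b₁ + 7b₂ - 6b₃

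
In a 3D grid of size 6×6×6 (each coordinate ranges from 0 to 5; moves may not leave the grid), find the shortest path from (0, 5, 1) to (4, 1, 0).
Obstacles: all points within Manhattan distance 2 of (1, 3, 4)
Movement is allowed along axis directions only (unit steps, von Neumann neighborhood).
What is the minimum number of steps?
9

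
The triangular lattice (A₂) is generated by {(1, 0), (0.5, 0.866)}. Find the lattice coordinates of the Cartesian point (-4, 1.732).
-5b₁ + 2b₂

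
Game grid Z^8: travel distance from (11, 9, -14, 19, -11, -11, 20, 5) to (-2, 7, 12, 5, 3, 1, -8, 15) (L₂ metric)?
47.634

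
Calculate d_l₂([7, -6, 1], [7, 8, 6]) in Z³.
14.8661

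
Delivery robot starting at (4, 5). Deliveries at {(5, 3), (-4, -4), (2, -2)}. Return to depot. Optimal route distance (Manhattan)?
36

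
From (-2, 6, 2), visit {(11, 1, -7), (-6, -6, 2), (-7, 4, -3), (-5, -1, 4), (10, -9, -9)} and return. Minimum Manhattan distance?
100
(one optimal route: (-2, 6, 2) → (-7, 4, -3) → (11, 1, -7) → (10, -9, -9) → (-6, -6, 2) → (-5, -1, 4) → (-2, 6, 2))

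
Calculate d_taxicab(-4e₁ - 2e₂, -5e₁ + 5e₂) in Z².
8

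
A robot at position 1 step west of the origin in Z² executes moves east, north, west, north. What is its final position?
(-1, 2)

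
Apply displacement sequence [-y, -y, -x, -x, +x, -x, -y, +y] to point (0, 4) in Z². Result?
(-2, 2)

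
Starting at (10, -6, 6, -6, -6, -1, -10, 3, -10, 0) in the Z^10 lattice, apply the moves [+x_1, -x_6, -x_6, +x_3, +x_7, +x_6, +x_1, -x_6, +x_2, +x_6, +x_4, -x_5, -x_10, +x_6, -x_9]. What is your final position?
(12, -5, 7, -5, -7, -1, -9, 3, -11, -1)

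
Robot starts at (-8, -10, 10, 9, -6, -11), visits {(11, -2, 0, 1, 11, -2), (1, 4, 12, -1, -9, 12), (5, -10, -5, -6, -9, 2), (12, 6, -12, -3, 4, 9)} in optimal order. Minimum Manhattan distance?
204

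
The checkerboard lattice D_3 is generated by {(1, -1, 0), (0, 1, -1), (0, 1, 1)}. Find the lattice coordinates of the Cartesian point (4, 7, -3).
4b₁ + 7b₂ + 4b₃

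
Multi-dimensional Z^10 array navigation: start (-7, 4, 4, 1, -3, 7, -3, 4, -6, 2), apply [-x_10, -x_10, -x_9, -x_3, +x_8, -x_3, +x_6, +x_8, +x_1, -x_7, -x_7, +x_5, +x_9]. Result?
(-6, 4, 2, 1, -2, 8, -5, 6, -6, 0)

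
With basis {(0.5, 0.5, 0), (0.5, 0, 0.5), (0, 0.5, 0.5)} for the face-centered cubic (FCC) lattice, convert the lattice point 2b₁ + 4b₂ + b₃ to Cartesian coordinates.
(3, 1.5, 2.5)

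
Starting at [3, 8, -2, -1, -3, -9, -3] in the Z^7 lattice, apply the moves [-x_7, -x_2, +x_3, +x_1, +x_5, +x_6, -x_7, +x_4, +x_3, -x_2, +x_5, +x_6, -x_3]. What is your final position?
(4, 6, -1, 0, -1, -7, -5)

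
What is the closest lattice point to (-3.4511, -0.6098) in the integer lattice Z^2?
(-3, -1)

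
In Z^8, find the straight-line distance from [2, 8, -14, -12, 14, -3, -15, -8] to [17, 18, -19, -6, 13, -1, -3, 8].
28.1247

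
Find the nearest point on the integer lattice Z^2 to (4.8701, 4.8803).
(5, 5)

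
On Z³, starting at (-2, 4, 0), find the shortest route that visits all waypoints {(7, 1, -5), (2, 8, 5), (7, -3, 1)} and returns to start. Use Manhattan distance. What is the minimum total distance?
60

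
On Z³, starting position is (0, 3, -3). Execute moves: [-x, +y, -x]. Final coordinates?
(-2, 4, -3)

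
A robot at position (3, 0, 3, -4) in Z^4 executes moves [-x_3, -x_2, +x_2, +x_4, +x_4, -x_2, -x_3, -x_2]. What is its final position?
(3, -2, 1, -2)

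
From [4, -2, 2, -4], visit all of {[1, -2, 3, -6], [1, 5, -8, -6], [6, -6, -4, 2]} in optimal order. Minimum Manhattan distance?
52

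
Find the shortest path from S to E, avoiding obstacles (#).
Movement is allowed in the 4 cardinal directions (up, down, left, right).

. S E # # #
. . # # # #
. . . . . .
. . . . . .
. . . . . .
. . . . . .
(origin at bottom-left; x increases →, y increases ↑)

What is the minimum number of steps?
1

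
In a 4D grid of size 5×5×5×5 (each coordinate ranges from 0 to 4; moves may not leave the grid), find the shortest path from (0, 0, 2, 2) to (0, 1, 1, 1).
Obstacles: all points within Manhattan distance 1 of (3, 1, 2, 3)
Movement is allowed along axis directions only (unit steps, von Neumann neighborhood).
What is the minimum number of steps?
3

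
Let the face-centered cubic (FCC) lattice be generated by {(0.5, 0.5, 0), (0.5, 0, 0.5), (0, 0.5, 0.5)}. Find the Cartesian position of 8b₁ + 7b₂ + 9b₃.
(7.5, 8.5, 8)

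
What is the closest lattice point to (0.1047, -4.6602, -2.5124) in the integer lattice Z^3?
(0, -5, -3)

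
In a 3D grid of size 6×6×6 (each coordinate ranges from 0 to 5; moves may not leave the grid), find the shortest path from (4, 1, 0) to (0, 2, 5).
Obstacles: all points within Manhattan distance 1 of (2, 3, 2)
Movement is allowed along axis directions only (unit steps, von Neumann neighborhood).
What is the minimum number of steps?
10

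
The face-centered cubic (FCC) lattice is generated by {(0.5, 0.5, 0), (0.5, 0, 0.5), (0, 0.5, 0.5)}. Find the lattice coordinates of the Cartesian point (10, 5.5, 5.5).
10b₁ + 10b₂ + b₃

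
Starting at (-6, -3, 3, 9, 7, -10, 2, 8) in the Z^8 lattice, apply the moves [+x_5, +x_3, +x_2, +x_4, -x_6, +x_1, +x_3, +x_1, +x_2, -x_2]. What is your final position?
(-4, -2, 5, 10, 8, -11, 2, 8)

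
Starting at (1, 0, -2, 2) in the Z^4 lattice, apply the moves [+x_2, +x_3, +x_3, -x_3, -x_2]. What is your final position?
(1, 0, -1, 2)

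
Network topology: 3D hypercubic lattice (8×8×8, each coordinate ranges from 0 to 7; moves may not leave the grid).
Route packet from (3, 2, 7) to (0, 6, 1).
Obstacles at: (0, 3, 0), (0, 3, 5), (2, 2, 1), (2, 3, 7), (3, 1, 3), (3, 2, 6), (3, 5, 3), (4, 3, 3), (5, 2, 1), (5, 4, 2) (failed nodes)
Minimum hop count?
13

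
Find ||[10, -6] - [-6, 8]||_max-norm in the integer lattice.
16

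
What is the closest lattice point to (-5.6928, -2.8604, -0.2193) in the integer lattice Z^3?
(-6, -3, 0)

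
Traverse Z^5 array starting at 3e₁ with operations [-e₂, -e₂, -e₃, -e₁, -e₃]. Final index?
(2, -2, -2, 0, 0)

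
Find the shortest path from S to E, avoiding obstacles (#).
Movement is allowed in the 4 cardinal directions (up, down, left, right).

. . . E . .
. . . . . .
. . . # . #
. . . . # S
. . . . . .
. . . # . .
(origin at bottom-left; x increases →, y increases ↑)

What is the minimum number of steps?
9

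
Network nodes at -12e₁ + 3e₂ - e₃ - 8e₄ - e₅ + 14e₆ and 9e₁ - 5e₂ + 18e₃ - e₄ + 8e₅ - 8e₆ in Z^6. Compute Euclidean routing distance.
38.4708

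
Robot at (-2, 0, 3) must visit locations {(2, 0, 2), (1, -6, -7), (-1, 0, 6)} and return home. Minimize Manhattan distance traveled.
46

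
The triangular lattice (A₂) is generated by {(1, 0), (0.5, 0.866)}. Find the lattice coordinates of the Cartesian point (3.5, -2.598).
5b₁ - 3b₂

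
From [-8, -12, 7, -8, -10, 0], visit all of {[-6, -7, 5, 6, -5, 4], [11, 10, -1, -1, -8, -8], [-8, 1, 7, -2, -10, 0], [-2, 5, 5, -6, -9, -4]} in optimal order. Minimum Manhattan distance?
116
(one optimal route: (-8, -12, 7, -8, -10, 0) → (-6, -7, 5, 6, -5, 4) → (-8, 1, 7, -2, -10, 0) → (-2, 5, 5, -6, -9, -4) → (11, 10, -1, -1, -8, -8))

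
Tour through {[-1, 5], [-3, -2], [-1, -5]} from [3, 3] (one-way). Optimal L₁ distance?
20
(one optimal route: (3, 3) → (-1, 5) → (-3, -2) → (-1, -5))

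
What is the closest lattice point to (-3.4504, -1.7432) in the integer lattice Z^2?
(-3, -2)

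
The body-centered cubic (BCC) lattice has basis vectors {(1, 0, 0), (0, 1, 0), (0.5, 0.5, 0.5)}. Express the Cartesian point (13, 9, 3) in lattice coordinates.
10b₁ + 6b₂ + 6b₃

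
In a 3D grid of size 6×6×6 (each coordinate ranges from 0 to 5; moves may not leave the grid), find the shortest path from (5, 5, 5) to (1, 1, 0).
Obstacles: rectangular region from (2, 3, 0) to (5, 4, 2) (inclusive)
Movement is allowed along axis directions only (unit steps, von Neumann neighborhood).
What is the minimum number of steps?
13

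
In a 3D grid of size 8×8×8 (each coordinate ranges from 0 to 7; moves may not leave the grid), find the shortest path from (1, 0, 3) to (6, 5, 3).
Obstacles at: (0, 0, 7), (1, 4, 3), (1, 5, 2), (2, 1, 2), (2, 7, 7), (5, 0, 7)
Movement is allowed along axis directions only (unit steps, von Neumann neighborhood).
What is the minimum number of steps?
10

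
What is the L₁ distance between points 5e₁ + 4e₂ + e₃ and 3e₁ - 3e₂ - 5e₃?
15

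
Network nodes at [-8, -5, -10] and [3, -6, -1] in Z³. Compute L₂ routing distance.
14.2478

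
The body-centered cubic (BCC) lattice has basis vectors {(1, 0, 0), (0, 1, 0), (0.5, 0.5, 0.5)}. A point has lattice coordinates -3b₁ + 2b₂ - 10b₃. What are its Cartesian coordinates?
(-8, -3, -5)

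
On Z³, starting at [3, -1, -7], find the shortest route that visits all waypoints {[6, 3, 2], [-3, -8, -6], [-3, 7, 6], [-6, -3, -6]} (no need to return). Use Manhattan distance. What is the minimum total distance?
64
(one optimal route: (3, -1, -7) → (-3, -8, -6) → (-6, -3, -6) → (-3, 7, 6) → (6, 3, 2))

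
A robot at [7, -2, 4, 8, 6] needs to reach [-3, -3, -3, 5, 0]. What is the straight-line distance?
13.9642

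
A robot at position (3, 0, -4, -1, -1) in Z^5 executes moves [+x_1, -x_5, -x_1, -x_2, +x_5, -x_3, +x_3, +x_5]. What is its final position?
(3, -1, -4, -1, 0)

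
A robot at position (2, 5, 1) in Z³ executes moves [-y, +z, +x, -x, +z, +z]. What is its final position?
(2, 4, 4)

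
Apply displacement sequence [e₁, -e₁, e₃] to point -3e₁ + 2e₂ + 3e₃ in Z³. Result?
(-3, 2, 4)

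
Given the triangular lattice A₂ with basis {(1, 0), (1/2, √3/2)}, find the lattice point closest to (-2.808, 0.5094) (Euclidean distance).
(-2.5, 0.866)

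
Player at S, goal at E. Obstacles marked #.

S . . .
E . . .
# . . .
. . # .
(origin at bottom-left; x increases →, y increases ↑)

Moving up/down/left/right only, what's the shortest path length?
1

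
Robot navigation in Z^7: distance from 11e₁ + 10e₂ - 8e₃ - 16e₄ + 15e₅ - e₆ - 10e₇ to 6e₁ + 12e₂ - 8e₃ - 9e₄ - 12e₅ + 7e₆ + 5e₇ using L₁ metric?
64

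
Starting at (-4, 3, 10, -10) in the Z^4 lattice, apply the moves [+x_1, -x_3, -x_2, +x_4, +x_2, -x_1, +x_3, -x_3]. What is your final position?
(-4, 3, 9, -9)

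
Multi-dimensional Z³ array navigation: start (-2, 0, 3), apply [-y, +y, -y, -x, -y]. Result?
(-3, -2, 3)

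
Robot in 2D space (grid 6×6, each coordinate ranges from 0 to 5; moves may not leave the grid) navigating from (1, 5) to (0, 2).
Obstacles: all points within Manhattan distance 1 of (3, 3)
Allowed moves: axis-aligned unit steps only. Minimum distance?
4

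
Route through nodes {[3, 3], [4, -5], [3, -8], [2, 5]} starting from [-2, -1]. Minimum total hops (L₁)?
26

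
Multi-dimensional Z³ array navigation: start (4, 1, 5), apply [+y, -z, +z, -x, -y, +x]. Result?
(4, 1, 5)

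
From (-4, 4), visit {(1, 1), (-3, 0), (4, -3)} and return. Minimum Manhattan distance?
30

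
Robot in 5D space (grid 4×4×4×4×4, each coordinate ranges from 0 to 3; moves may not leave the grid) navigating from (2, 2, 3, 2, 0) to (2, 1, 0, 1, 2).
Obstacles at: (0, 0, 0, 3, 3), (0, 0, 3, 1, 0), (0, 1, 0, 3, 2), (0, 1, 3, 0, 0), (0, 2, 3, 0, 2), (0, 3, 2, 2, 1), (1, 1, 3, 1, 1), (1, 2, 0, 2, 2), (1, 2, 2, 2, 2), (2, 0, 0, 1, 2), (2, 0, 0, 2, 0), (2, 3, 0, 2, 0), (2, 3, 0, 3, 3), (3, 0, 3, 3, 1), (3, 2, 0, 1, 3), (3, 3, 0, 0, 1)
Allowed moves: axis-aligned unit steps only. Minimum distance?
7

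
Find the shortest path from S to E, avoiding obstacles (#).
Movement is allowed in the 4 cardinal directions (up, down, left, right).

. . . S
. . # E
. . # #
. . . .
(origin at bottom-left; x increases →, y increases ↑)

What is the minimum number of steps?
1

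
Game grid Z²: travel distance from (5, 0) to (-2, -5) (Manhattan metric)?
12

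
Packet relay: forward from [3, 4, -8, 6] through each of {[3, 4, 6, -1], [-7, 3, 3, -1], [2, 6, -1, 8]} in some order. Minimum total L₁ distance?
45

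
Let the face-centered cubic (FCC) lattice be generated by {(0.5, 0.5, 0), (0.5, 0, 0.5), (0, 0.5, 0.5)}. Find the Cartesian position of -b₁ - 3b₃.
(-0.5, -2, -1.5)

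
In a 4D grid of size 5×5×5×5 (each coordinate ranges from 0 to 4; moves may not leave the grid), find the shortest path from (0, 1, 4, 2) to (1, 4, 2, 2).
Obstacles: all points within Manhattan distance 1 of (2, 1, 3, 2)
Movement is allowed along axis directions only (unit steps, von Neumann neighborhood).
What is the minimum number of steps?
6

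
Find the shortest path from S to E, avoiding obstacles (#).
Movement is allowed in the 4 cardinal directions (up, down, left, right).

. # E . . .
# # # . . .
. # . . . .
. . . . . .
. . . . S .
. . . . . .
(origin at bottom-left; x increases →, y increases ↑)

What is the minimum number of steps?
6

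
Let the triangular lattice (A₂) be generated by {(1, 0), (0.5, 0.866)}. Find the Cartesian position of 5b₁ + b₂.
(5.5, 0.866)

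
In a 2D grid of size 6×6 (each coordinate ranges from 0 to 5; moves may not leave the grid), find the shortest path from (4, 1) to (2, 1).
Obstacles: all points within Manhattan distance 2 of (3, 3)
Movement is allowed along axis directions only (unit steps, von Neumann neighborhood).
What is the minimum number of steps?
4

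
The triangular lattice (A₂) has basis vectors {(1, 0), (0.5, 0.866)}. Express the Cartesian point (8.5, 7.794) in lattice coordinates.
4b₁ + 9b₂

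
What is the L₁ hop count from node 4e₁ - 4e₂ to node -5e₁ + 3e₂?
16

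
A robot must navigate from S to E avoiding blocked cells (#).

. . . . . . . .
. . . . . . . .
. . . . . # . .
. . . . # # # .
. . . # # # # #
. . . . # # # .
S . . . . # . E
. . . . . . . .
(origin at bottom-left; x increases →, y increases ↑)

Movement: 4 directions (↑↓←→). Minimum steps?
9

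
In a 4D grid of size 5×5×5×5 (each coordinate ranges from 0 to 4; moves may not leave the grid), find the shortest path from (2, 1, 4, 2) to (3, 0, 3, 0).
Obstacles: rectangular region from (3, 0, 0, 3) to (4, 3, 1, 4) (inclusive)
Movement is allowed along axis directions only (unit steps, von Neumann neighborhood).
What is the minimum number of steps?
5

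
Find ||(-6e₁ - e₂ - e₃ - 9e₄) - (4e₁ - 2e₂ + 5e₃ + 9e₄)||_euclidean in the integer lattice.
21.4709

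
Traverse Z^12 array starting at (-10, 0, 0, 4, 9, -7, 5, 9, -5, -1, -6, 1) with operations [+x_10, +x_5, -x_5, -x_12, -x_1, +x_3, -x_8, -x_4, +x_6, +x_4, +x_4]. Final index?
(-11, 0, 1, 5, 9, -6, 5, 8, -5, 0, -6, 0)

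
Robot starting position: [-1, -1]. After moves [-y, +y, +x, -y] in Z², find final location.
(0, -2)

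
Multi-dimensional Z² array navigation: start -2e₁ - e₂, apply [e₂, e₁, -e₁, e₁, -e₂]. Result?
(-1, -1)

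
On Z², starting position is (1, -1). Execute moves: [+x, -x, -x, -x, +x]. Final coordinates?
(0, -1)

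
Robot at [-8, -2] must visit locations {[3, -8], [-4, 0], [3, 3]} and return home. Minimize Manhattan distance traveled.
44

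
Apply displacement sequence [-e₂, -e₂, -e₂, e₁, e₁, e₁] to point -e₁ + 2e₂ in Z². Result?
(2, -1)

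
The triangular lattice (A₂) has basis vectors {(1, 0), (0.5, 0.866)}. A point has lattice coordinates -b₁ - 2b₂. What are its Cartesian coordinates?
(-2, -1.732)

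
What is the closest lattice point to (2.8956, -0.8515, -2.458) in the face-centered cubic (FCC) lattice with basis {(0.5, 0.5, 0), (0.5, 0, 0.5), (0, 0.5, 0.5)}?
(3, -0.5, -2.5)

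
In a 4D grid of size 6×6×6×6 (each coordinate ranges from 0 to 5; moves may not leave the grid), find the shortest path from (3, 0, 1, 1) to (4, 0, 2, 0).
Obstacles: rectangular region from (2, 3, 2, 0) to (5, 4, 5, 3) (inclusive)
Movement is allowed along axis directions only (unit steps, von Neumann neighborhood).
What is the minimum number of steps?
3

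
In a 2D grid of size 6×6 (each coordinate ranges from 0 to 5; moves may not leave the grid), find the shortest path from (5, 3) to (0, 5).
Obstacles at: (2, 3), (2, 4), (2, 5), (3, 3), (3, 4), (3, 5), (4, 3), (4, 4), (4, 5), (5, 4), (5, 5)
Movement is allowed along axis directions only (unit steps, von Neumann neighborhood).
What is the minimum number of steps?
9
(one shortest path: (5, 3) → (5, 2) → (4, 2) → (3, 2) → (2, 2) → (1, 2) → (0, 2) → (0, 3) → (0, 4) → (0, 5))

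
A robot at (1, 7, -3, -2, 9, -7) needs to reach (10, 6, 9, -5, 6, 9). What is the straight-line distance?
22.3607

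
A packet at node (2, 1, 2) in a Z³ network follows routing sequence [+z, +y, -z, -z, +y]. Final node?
(2, 3, 1)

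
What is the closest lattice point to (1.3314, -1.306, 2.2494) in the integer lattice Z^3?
(1, -1, 2)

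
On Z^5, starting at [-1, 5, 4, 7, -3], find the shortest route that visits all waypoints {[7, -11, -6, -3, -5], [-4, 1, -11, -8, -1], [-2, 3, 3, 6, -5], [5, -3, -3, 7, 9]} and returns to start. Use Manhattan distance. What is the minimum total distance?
150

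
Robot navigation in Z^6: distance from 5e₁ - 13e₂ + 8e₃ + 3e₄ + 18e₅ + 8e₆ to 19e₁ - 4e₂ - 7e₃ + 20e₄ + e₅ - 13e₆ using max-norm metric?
21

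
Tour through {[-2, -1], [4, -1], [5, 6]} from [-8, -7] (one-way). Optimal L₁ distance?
26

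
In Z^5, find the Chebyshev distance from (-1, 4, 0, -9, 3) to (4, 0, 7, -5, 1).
7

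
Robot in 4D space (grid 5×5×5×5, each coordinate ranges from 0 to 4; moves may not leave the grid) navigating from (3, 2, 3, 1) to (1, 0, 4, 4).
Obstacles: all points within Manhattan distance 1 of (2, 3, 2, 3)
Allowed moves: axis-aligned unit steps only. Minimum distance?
8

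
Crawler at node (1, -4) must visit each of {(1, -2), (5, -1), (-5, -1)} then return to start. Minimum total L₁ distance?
26
(one optimal route: (1, -4) → (1, -2) → (5, -1) → (-5, -1) → (1, -4))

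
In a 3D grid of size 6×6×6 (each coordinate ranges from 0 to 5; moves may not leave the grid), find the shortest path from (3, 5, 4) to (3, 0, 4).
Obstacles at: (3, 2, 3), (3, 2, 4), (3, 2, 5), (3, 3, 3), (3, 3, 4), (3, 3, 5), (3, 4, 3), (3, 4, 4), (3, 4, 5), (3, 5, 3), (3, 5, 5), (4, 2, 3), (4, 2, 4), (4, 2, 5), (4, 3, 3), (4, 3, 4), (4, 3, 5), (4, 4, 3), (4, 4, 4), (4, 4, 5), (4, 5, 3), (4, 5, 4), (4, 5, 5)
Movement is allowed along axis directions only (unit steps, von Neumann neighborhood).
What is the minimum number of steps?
7
(one shortest path: (3, 5, 4) → (2, 5, 4) → (2, 4, 4) → (2, 3, 4) → (2, 2, 4) → (2, 1, 4) → (3, 1, 4) → (3, 0, 4))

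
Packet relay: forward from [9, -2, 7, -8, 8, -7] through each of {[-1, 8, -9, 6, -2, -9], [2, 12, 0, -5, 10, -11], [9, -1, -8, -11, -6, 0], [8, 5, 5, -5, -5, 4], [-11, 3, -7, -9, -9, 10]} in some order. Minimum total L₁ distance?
202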